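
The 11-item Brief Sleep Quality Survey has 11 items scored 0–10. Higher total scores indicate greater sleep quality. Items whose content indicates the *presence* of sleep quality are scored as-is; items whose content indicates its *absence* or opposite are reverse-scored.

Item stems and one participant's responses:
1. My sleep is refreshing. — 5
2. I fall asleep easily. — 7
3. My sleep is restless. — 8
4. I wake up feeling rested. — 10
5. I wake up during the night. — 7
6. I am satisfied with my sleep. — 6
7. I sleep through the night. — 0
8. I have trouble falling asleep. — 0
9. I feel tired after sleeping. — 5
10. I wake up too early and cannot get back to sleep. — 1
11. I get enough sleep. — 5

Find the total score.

Items 3, 5, 8, 9, 10 describe the absence/opposite of sleep quality → reverse-score.
reverse-coded value = 10 − response.
  item 1: 5
  item 2: 7
  item 3: 10 − 8 = 2
  item 4: 10
  item 5: 10 − 7 = 3
  item 6: 6
  item 7: 0
  item 8: 10 − 0 = 10
  item 9: 10 − 5 = 5
  item 10: 10 − 1 = 9
  item 11: 5
Total = 5 + 7 + 2 + 10 + 3 + 6 + 0 + 10 + 5 + 9 + 5 = 62

62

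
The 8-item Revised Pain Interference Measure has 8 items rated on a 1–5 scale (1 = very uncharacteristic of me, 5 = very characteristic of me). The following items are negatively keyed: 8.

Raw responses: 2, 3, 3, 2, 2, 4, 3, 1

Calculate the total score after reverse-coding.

Reversing item 8 with 6 − raw:
Total = 2 + 3 + 3 + 2 + 2 + 4 + 3 + (6−1)
      = 2 + 3 + 3 + 2 + 2 + 4 + 3 + 5 = 24

24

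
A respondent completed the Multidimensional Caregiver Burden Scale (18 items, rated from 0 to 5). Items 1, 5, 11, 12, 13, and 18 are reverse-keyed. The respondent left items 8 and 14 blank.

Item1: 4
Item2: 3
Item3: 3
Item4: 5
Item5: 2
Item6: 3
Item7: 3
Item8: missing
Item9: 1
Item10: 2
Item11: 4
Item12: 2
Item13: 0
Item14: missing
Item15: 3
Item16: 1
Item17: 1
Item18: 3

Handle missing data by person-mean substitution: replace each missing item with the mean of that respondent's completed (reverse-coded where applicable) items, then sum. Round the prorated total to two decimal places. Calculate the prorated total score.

45.00

Reverse-coded (reverse-coded value = 5 − response):
  item 1: 5 − 4 = 1
  item 5: 5 − 2 = 3
  item 11: 5 − 4 = 1
  item 12: 5 − 2 = 3
  item 13: 5 − 0 = 5
  item 18: 5 − 3 = 2
Completed scored items (16 of 18): 1, 3, 3, 5, 3, 3, 3, 1, 2, 1, 3, 5, 3, 1, 1, 2; sum = 40.
Person mean = 40 / 16 ≈ 2.5000
Prorated total = (40 / 16) × 18 = 45.00 (to 2 dp)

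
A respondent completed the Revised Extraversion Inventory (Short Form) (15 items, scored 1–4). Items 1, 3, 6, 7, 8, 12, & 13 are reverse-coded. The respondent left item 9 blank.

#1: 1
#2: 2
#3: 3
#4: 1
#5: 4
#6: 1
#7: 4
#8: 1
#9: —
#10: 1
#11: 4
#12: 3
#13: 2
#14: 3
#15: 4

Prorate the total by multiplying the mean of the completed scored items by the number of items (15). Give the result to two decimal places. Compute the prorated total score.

41.79

Reverse-coded (reverse-coded value = 5 − response):
  item 1: 5 − 1 = 4
  item 3: 5 − 3 = 2
  item 6: 5 − 1 = 4
  item 7: 5 − 4 = 1
  item 8: 5 − 1 = 4
  item 12: 5 − 3 = 2
  item 13: 5 − 2 = 3
Completed scored items (14 of 15): 4, 2, 2, 1, 4, 4, 1, 4, 1, 4, 2, 3, 3, 4; sum = 39.
Person mean = 39 / 14 ≈ 2.7857
Prorated total = (39 / 14) × 15 = 41.79 (to 2 dp)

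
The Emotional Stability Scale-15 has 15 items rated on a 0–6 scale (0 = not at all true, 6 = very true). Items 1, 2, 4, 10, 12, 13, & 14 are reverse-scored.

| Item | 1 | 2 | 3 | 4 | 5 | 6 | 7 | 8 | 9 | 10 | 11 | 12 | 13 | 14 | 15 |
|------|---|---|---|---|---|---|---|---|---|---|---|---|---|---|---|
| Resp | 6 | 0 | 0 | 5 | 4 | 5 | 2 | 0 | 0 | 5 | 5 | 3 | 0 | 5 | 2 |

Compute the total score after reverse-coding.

Reverse-coded items (reverse-coded value = 6 − response):
  item 1: 6 − 6 = 0
  item 2: 6 − 0 = 6
  item 4: 6 − 5 = 1
  item 10: 6 − 5 = 1
  item 12: 6 − 3 = 3
  item 13: 6 − 0 = 6
  item 14: 6 − 5 = 1
Scored items: 0, 6, 0, 1, 4, 5, 2, 0, 0, 1, 5, 3, 6, 1, 2
Total = 0 + 6 + 0 + 1 + 4 + 5 + 2 + 0 + 0 + 1 + 5 + 3 + 6 + 1 + 2 = 36

36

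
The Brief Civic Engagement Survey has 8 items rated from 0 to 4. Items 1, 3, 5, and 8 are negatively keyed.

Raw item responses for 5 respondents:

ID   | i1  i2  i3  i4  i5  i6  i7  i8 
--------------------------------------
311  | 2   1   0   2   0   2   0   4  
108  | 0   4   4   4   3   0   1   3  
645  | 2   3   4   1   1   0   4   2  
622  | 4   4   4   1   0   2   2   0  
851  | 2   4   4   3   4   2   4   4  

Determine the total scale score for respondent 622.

Respondent 622 raw: 4, 4, 4, 1, 0, 2, 2, 0.
Reverse-coded (reverse-coded value = 4 − response):
  item 1: 4 − 4 = 0
  item 2: 4
  item 3: 4 − 4 = 0
  item 4: 1
  item 5: 4 − 0 = 4
  item 6: 2
  item 7: 2
  item 8: 4 − 0 = 4
Sum = 0 + 4 + 0 + 1 + 4 + 2 + 2 + 4 = 17

17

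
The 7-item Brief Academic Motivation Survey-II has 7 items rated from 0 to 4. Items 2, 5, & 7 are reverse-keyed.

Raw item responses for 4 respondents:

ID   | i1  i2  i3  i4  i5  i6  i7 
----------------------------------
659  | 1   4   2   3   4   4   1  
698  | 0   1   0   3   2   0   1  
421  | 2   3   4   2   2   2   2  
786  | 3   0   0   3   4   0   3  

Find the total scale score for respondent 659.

Respondent 659 raw: 1, 4, 2, 3, 4, 4, 1.
Reverse-coded (on a 0–4 scale, reversed = 4 − raw):
  item 1: 1
  item 2: 4 − 4 = 0
  item 3: 2
  item 4: 3
  item 5: 4 − 4 = 0
  item 6: 4
  item 7: 4 − 1 = 3
Sum = 1 + 0 + 2 + 3 + 0 + 4 + 3 = 13

13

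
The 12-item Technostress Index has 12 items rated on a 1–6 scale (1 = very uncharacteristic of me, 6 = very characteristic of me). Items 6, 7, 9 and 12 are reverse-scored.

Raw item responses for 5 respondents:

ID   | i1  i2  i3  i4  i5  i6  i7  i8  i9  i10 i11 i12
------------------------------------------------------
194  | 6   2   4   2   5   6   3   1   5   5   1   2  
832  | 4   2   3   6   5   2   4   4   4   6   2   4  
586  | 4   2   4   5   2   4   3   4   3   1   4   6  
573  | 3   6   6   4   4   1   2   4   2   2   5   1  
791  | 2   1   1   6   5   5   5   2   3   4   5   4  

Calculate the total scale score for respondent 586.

38

Respondent 586 raw: 4, 2, 4, 5, 2, 4, 3, 4, 3, 1, 4, 6.
Reverse-coded (reversed = (1+6) − raw = 7 − raw):
  item 1: 4
  item 2: 2
  item 3: 4
  item 4: 5
  item 5: 2
  item 6: 7 − 4 = 3
  item 7: 7 − 3 = 4
  item 8: 4
  item 9: 7 − 3 = 4
  item 10: 1
  item 11: 4
  item 12: 7 − 6 = 1
Sum = 4 + 2 + 4 + 5 + 2 + 3 + 4 + 4 + 4 + 1 + 4 + 1 = 38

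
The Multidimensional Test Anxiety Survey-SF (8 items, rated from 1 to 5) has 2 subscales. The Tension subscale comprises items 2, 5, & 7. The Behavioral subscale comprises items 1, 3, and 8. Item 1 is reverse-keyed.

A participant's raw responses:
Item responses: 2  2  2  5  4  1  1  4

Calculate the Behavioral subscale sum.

10

Behavioral items: 1, 3, 8.
Of these, item 1 is reverse-keyed; on a 1–5 scale, reversed = 6 − raw.
  item 1: 6 − 2 = 4
  item 3: 2
  item 8: 4
Sum = 4 + 2 + 4 = 10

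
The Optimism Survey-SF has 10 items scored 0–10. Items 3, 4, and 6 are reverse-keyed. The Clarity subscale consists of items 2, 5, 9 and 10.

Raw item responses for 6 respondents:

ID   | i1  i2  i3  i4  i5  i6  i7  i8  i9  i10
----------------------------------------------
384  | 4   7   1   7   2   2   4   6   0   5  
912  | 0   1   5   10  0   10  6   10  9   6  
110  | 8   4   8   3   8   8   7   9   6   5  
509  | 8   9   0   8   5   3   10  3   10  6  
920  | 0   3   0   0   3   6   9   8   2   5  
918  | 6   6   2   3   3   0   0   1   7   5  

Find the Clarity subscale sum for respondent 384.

Respondent 384 raw: 4, 7, 1, 7, 2, 2, 4, 6, 0, 5.
Clarity items: 2, 5, 9, 10.
Reverse-coded (reversed = (0+10) − raw = 10 − raw):
  item 2: 7
  item 5: 2
  item 9: 0
  item 10: 5
Sum = 7 + 2 + 0 + 5 = 14

14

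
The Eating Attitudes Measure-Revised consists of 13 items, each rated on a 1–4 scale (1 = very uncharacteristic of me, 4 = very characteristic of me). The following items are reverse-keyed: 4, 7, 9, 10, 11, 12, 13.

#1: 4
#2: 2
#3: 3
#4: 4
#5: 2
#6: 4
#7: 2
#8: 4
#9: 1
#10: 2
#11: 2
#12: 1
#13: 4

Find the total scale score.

Reversing items 4, 7, 9, 10, 11, 12, & 13 with 5 − raw:
Total = 4 + 2 + 3 + (5−4) + 2 + 4 + (5−2) + 4 + (5−1) + (5−2) + (5−2) + (5−1) + (5−4)
      = 4 + 2 + 3 + 1 + 2 + 4 + 3 + 4 + 4 + 3 + 3 + 4 + 1 = 38

38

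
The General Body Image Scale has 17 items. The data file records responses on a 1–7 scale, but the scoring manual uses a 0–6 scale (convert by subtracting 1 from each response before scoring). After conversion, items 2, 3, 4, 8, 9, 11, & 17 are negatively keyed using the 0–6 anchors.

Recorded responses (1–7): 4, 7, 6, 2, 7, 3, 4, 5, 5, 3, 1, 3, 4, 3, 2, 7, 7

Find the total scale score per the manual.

46

Convert to 0–6: 3, 6, 5, 1, 6, 2, 3, 4, 4, 2, 0, 2, 3, 2, 1, 6, 6
Reverse-coded (on a 0–6 scale, reversed = 6 − raw):
  item 2: 6 − 6 = 0
  item 3: 6 − 5 = 1
  item 4: 6 − 1 = 5
  item 8: 6 − 4 = 2
  item 9: 6 − 4 = 2
  item 11: 6 − 0 = 6
  item 17: 6 − 6 = 0
Scored: 3, 0, 1, 5, 6, 2, 3, 2, 2, 2, 6, 2, 3, 2, 1, 6, 0
Total = 46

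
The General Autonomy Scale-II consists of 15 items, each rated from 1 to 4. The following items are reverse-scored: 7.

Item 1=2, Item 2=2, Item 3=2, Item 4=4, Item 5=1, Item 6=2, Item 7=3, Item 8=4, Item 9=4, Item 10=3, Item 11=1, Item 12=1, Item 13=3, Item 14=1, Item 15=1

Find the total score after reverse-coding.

Reversing item 7 with 5 − raw:
Total = 2 + 2 + 2 + 4 + 1 + 2 + (5−3) + 4 + 4 + 3 + 1 + 1 + 3 + 1 + 1
      = 2 + 2 + 2 + 4 + 1 + 2 + 2 + 4 + 4 + 3 + 1 + 1 + 3 + 1 + 1 = 33

33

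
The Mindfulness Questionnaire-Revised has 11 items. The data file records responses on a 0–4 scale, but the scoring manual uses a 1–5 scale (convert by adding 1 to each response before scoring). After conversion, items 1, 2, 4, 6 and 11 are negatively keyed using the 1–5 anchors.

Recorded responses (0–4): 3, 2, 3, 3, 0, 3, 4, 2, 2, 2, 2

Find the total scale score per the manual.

31

Convert to 1–5: 4, 3, 4, 4, 1, 4, 5, 3, 3, 3, 3
Reverse-coded (reverse-coded value = 6 − response):
  item 1: 6 − 4 = 2
  item 2: 6 − 3 = 3
  item 4: 6 − 4 = 2
  item 6: 6 − 4 = 2
  item 11: 6 − 3 = 3
Scored: 2, 3, 4, 2, 1, 2, 5, 3, 3, 3, 3
Total = 31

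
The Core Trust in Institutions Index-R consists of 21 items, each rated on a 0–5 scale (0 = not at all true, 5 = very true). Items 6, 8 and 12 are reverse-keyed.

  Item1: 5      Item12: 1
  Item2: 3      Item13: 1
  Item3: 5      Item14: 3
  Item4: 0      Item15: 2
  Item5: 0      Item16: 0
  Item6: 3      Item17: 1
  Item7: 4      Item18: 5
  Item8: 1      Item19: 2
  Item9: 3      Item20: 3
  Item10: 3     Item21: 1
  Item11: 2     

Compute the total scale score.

Reverse-keyed items use 5 − raw:
  item 6: 5 − 3 = 2
  item 8: 5 − 1 = 4
  item 12: 5 − 1 = 4
Scored items: 5, 3, 5, 0, 0, 2, 4, 4, 3, 3, 2, 4, 1, 3, 2, 0, 1, 5, 2, 3, 1
Total = 5 + 3 + 5 + 0 + 0 + 2 + 4 + 4 + 3 + 3 + 2 + 4 + 1 + 3 + 2 + 0 + 1 + 5 + 2 + 3 + 1 = 53

53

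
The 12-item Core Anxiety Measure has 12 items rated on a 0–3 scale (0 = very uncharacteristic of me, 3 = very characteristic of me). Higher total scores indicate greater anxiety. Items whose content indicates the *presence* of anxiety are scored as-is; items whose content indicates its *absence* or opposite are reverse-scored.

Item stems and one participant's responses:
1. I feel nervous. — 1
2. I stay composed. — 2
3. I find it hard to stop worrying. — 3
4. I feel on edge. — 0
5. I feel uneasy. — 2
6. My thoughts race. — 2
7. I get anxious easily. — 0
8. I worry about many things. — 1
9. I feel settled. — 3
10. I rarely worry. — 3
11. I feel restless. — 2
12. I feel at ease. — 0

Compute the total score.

15

Items 2, 9, 10, 12 describe the absence/opposite of anxiety → reverse-score.
on a 0–3 scale, reversed = 3 − raw.
  item 1: 1
  item 2: 3 − 2 = 1
  item 3: 3
  item 4: 0
  item 5: 2
  item 6: 2
  item 7: 0
  item 8: 1
  item 9: 3 − 3 = 0
  item 10: 3 − 3 = 0
  item 11: 2
  item 12: 3 − 0 = 3
Total = 1 + 1 + 3 + 0 + 2 + 2 + 0 + 1 + 0 + 0 + 2 + 3 = 15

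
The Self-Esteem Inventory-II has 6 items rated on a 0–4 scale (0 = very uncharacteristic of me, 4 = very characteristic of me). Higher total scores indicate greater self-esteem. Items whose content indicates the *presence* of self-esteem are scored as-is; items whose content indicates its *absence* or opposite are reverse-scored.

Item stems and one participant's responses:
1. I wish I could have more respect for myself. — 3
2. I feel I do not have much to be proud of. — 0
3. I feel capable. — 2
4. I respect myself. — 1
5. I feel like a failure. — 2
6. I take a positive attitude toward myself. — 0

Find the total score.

10

Items 1, 2, 5 describe the absence/opposite of self-esteem → reverse-score.
reverse-coded value = 4 − response.
  item 1: 4 − 3 = 1
  item 2: 4 − 0 = 4
  item 3: 2
  item 4: 1
  item 5: 4 − 2 = 2
  item 6: 0
Total = 1 + 4 + 2 + 1 + 2 + 0 = 10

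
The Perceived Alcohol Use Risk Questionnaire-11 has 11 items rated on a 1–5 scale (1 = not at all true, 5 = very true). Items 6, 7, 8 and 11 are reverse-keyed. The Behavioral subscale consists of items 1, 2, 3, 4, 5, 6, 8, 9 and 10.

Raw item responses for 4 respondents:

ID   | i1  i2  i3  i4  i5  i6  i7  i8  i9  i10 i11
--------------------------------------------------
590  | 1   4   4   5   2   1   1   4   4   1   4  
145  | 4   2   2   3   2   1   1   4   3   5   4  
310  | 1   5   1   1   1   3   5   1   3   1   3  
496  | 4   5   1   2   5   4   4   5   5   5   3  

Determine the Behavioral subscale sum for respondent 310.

Respondent 310 raw: 1, 5, 1, 1, 1, 3, 5, 1, 3, 1, 3.
Behavioral items: 1, 2, 3, 4, 5, 6, 8, 9, 10.
Reverse-coded (reversed = (1+5) − raw = 6 − raw):
  item 1: 1
  item 2: 5
  item 3: 1
  item 4: 1
  item 5: 1
  item 6: 6 − 3 = 3
  item 8: 6 − 1 = 5
  item 9: 3
  item 10: 1
Sum = 1 + 5 + 1 + 1 + 1 + 3 + 5 + 3 + 1 = 21

21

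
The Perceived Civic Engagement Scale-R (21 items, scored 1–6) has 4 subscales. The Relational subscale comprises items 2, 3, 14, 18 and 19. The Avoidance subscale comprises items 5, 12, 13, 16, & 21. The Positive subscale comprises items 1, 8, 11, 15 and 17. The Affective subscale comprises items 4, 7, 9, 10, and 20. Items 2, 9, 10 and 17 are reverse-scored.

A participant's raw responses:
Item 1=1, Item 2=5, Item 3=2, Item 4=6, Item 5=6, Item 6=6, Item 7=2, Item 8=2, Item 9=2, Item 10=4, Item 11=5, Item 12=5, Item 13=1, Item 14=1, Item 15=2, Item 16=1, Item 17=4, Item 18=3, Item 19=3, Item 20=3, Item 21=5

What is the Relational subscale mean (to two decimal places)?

Relational items: 2, 3, 14, 18, 19.
Of these, item 2 is reverse-scored; reverse-coded value = 7 − response.
  item 2: 7 − 5 = 2
  item 3: 2
  item 14: 1
  item 18: 3
  item 19: 3
Sum = 2 + 2 + 1 + 3 + 3 = 11
Mean = 11 / 5 = 2.20

2.20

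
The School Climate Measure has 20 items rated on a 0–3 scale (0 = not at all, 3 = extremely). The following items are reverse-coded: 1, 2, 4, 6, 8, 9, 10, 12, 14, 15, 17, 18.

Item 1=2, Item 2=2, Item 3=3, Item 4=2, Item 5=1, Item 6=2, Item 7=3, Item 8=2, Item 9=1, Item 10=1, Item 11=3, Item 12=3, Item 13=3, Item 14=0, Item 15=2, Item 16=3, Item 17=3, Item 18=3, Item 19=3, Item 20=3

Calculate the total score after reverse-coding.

Reverse-coded items (reverse-coded value = 3 − response):
  item 1: 3 − 2 = 1
  item 2: 3 − 2 = 1
  item 4: 3 − 2 = 1
  item 6: 3 − 2 = 1
  item 8: 3 − 2 = 1
  item 9: 3 − 1 = 2
  item 10: 3 − 1 = 2
  item 12: 3 − 3 = 0
  item 14: 3 − 0 = 3
  item 15: 3 − 2 = 1
  item 17: 3 − 3 = 0
  item 18: 3 − 3 = 0
Scored responses: 1, 1, 3, 1, 1, 1, 3, 1, 2, 2, 3, 0, 3, 3, 1, 3, 0, 0, 3, 3
Total = 1 + 1 + 3 + 1 + 1 + 1 + 3 + 1 + 2 + 2 + 3 + 0 + 3 + 3 + 1 + 3 + 0 + 0 + 3 + 3 = 35

35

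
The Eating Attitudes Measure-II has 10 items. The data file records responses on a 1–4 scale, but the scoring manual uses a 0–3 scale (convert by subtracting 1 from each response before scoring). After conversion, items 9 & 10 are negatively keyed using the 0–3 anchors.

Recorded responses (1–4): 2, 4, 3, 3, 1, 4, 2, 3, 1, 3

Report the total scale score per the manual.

18

Convert to 0–3: 1, 3, 2, 2, 0, 3, 1, 2, 0, 2
Reverse-coded (reverse-coded value = 3 − response):
  item 9: 3 − 0 = 3
  item 10: 3 − 2 = 1
Scored: 1, 3, 2, 2, 0, 3, 1, 2, 3, 1
Total = 18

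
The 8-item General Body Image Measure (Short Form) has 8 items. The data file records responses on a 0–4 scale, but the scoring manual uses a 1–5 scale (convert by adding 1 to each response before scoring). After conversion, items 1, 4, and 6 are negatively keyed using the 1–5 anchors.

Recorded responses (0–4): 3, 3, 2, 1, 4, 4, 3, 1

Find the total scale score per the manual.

Convert to 1–5: 4, 4, 3, 2, 5, 5, 4, 2
Reverse-coded (on a 1–5 scale, reversed = 6 − raw):
  item 1: 6 − 4 = 2
  item 4: 6 − 2 = 4
  item 6: 6 − 5 = 1
Scored: 2, 4, 3, 4, 5, 1, 4, 2
Total = 25

25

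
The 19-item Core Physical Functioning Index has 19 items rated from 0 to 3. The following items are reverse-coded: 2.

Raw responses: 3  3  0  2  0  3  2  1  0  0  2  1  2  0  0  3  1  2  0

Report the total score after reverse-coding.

22

Apply reverse scoring (reverse-coded value = 3 − response):
  item 2: 3 − 3 = 0
Scored responses: 3, 0, 0, 2, 0, 3, 2, 1, 0, 0, 2, 1, 2, 0, 0, 3, 1, 2, 0
Total = 3 + 0 + 0 + 2 + 0 + 3 + 2 + 1 + 0 + 0 + 2 + 1 + 2 + 0 + 0 + 3 + 1 + 2 + 0 = 22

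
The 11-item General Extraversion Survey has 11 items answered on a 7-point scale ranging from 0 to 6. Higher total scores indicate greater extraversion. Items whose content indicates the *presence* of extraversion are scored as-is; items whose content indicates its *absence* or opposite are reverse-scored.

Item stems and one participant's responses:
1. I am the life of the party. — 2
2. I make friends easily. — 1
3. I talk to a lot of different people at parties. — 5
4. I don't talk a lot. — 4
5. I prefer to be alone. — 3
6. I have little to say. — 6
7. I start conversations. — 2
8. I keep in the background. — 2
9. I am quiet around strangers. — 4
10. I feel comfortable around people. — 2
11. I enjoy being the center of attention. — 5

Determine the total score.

28

Items 4, 5, 6, 8, 9 describe the absence/opposite of extraversion → reverse-score.
reverse-coded value = 6 − response.
  item 1: 2
  item 2: 1
  item 3: 5
  item 4: 6 − 4 = 2
  item 5: 6 − 3 = 3
  item 6: 6 − 6 = 0
  item 7: 2
  item 8: 6 − 2 = 4
  item 9: 6 − 4 = 2
  item 10: 2
  item 11: 5
Total = 2 + 1 + 5 + 2 + 3 + 0 + 2 + 4 + 2 + 2 + 5 = 28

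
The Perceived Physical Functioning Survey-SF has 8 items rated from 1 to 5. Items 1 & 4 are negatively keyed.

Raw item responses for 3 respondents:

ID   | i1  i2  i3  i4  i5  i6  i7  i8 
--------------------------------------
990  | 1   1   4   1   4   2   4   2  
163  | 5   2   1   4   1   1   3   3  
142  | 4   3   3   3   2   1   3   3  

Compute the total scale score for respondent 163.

Respondent 163 raw: 5, 2, 1, 4, 1, 1, 3, 3.
Reverse-coded (reversed = (1+5) − raw = 6 − raw):
  item 1: 6 − 5 = 1
  item 2: 2
  item 3: 1
  item 4: 6 − 4 = 2
  item 5: 1
  item 6: 1
  item 7: 3
  item 8: 3
Sum = 1 + 2 + 1 + 2 + 1 + 1 + 3 + 3 = 14

14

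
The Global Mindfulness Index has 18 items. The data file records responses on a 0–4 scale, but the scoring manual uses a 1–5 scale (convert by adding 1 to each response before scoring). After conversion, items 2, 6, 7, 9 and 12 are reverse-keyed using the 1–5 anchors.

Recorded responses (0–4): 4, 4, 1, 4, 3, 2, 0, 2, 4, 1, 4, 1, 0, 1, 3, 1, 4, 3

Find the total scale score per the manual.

58

Convert to 1–5: 5, 5, 2, 5, 4, 3, 1, 3, 5, 2, 5, 2, 1, 2, 4, 2, 5, 4
Reverse-coded (on a 1–5 scale, reversed = 6 − raw):
  item 2: 6 − 5 = 1
  item 6: 6 − 3 = 3
  item 7: 6 − 1 = 5
  item 9: 6 − 5 = 1
  item 12: 6 − 2 = 4
Scored: 5, 1, 2, 5, 4, 3, 5, 3, 1, 2, 5, 4, 1, 2, 4, 2, 5, 4
Total = 58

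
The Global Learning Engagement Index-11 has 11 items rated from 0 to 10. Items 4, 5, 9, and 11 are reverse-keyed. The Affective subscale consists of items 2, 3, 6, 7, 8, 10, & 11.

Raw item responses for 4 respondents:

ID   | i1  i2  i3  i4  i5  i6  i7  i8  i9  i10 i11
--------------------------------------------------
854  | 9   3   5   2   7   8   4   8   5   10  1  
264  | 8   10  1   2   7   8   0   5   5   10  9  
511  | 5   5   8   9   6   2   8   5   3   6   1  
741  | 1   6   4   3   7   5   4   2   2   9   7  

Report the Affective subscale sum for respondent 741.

33

Respondent 741 raw: 1, 6, 4, 3, 7, 5, 4, 2, 2, 9, 7.
Affective items: 2, 3, 6, 7, 8, 10, 11.
Reverse-coded (reverse-coded value = 10 − response):
  item 2: 6
  item 3: 4
  item 6: 5
  item 7: 4
  item 8: 2
  item 10: 9
  item 11: 10 − 7 = 3
Sum = 6 + 4 + 5 + 4 + 2 + 9 + 3 = 33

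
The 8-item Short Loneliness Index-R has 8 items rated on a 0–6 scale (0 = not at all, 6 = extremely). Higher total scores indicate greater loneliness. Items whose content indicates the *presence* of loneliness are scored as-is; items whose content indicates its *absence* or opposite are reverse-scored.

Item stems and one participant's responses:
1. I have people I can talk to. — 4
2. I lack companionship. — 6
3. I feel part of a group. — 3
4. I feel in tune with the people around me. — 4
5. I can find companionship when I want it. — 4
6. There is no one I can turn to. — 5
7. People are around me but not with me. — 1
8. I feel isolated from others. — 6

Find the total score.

Items 1, 3, 4, 5 describe the absence/opposite of loneliness → reverse-score.
on a 0–6 scale, reversed = 6 − raw.
  item 1: 6 − 4 = 2
  item 2: 6
  item 3: 6 − 3 = 3
  item 4: 6 − 4 = 2
  item 5: 6 − 4 = 2
  item 6: 5
  item 7: 1
  item 8: 6
Total = 2 + 6 + 3 + 2 + 2 + 5 + 1 + 6 = 27

27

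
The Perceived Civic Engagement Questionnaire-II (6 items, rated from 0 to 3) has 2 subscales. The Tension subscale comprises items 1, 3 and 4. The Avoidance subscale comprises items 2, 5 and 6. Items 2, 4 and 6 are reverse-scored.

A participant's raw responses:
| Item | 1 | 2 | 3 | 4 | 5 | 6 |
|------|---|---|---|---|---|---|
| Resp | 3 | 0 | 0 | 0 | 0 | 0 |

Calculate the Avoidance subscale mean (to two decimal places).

2.00

Avoidance items: 2, 5, 6.
Of these, items 2 and 6 are reverse-scored; reverse-coded value = 3 − response.
  item 2: 3 − 0 = 3
  item 5: 0
  item 6: 3 − 0 = 3
Sum = 3 + 0 + 3 = 6
Mean = 6 / 3 = 2.00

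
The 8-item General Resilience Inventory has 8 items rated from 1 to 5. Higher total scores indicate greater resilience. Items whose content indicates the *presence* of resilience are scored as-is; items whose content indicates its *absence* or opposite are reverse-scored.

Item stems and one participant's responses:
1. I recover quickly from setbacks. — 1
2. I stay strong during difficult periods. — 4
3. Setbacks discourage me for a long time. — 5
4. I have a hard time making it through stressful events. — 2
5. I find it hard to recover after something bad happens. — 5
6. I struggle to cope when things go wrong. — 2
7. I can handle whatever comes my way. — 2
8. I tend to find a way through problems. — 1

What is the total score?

18

Items 3, 4, 5, 6 describe the absence/opposite of resilience → reverse-score.
reversed = (1+5) − raw = 6 − raw.
  item 1: 1
  item 2: 4
  item 3: 6 − 5 = 1
  item 4: 6 − 2 = 4
  item 5: 6 − 5 = 1
  item 6: 6 − 2 = 4
  item 7: 2
  item 8: 1
Total = 1 + 4 + 1 + 4 + 1 + 4 + 2 + 1 = 18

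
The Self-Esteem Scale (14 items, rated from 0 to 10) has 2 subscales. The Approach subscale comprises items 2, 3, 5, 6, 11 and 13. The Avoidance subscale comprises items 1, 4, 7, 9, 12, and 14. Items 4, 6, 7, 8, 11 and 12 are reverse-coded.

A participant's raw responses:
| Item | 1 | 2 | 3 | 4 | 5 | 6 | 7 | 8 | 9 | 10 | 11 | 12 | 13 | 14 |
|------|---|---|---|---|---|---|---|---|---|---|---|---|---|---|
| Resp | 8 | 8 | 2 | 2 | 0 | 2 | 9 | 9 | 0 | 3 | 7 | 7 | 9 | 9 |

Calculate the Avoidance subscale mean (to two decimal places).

4.83

Avoidance items: 1, 4, 7, 9, 12, 14.
Of these, items 4, 7, and 12 are reverse-coded; reverse-coded value = 10 − response.
  item 1: 8
  item 4: 10 − 2 = 8
  item 7: 10 − 9 = 1
  item 9: 0
  item 12: 10 − 7 = 3
  item 14: 9
Sum = 8 + 8 + 1 + 0 + 3 + 9 = 29
Mean = 29 / 6 = 4.83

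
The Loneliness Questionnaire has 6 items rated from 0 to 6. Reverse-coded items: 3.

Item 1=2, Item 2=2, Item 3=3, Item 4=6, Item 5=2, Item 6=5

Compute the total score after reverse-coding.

20

Raw sum = 20. Reverse-coded items: 3; their raw sum = 3.
Each reversal replaces raw with 6 − raw, changing the total by 6 − 2·raw per item.
Total = 20 + 1·6 − 2·3 = 20 + 6 − 6 = 20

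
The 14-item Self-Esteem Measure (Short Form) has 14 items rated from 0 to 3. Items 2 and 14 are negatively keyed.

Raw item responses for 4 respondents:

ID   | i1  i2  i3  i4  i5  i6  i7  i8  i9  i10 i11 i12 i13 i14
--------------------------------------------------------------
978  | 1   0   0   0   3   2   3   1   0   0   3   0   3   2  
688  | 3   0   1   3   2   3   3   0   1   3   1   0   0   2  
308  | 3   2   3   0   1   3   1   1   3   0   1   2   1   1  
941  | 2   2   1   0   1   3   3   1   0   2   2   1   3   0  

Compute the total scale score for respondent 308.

22

Respondent 308 raw: 3, 2, 3, 0, 1, 3, 1, 1, 3, 0, 1, 2, 1, 1.
Reverse-coded (on a 0–3 scale, reversed = 3 − raw):
  item 1: 3
  item 2: 3 − 2 = 1
  item 3: 3
  item 4: 0
  item 5: 1
  item 6: 3
  item 7: 1
  item 8: 1
  item 9: 3
  item 10: 0
  item 11: 1
  item 12: 2
  item 13: 1
  item 14: 3 − 1 = 2
Sum = 3 + 1 + 3 + 0 + 1 + 3 + 1 + 1 + 3 + 0 + 1 + 2 + 1 + 2 = 22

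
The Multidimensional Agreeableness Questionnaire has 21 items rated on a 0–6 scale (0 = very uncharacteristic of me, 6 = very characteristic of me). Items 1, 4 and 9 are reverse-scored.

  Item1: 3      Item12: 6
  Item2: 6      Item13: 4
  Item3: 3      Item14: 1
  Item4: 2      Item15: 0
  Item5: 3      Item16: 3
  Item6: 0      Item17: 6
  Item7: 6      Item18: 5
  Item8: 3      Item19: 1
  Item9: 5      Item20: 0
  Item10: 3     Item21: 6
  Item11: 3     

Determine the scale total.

Raw sum = 69. Reverse-scored items: 1, 4, 9; their raw sum = 10.
Each reversal replaces raw with 6 − raw, changing the total by 6 − 2·raw per item.
Total = 69 + 3·6 − 2·10 = 69 + 18 − 20 = 67

67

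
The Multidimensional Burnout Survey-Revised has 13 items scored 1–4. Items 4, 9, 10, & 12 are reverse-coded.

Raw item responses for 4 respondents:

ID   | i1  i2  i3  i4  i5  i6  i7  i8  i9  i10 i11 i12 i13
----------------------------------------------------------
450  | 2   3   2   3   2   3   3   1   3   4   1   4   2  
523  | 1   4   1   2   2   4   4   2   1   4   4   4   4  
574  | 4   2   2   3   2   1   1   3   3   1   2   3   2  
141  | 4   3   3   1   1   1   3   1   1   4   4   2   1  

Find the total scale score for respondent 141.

33

Respondent 141 raw: 4, 3, 3, 1, 1, 1, 3, 1, 1, 4, 4, 2, 1.
Reverse-coded (reversed = (1+4) − raw = 5 − raw):
  item 1: 4
  item 2: 3
  item 3: 3
  item 4: 5 − 1 = 4
  item 5: 1
  item 6: 1
  item 7: 3
  item 8: 1
  item 9: 5 − 1 = 4
  item 10: 5 − 4 = 1
  item 11: 4
  item 12: 5 − 2 = 3
  item 13: 1
Sum = 4 + 3 + 3 + 4 + 1 + 1 + 3 + 1 + 4 + 1 + 4 + 3 + 1 = 33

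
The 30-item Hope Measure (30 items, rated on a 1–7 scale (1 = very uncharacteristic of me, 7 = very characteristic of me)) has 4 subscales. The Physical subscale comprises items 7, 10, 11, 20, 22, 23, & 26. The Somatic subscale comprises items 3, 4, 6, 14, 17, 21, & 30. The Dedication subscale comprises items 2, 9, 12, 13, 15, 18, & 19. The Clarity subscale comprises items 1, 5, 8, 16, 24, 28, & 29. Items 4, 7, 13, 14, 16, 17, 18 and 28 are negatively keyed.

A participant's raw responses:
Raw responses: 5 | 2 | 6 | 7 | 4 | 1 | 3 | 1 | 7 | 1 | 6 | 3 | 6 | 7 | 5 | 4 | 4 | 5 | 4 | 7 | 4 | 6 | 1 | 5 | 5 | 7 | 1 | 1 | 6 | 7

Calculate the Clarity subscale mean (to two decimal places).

Clarity items: 1, 5, 8, 16, 24, 28, 29.
Of these, items 16 & 28 are negatively keyed; on a 1–7 scale, reversed = 8 − raw.
  item 1: 5
  item 5: 4
  item 8: 1
  item 16: 8 − 4 = 4
  item 24: 5
  item 28: 8 − 1 = 7
  item 29: 6
Sum = 5 + 4 + 1 + 4 + 5 + 7 + 6 = 32
Mean = 32 / 7 = 4.57

4.57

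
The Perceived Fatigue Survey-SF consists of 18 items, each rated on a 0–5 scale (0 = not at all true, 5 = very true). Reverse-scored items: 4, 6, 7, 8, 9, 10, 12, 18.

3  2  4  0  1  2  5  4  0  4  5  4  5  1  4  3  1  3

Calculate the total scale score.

Raw sum = 51. Reverse-scored items: 4, 6, 7, 8, 9, 10, 12, 18; their raw sum = 22.
Each reversal replaces raw with 5 − raw, changing the total by 5 − 2·raw per item.
Total = 51 + 8·5 − 2·22 = 51 + 40 − 44 = 47

47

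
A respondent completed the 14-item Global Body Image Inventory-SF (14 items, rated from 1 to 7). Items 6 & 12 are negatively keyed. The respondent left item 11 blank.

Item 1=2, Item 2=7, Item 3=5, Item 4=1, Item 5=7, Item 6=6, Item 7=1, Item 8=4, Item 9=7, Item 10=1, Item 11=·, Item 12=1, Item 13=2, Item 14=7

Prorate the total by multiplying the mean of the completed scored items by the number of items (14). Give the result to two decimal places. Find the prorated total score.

57.08

Reverse-coded (reverse-coded value = 8 − response):
  item 6: 8 − 6 = 2
  item 12: 8 − 1 = 7
Completed scored items (13 of 14): 2, 7, 5, 1, 7, 2, 1, 4, 7, 1, 7, 2, 7; sum = 53.
Person mean = 53 / 13 ≈ 4.0769
Prorated total = (53 / 13) × 14 = 57.08 (to 2 dp)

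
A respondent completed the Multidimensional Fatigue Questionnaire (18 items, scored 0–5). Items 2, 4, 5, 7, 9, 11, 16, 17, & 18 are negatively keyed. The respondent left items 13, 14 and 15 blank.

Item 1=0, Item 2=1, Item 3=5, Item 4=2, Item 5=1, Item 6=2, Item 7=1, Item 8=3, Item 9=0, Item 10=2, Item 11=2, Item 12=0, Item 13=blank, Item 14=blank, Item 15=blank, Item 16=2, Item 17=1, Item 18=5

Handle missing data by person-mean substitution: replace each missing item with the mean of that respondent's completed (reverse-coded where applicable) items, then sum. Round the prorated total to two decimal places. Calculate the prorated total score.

50.40

Reverse-coded (reversed = (0+5) − raw = 5 − raw):
  item 2: 5 − 1 = 4
  item 4: 5 − 2 = 3
  item 5: 5 − 1 = 4
  item 7: 5 − 1 = 4
  item 9: 5 − 0 = 5
  item 11: 5 − 2 = 3
  item 16: 5 − 2 = 3
  item 17: 5 − 1 = 4
  item 18: 5 − 5 = 0
Completed scored items (15 of 18): 0, 4, 5, 3, 4, 2, 4, 3, 5, 2, 3, 0, 3, 4, 0; sum = 42.
Person mean = 42 / 15 ≈ 2.8000
Prorated total = (42 / 15) × 18 = 50.40 (to 2 dp)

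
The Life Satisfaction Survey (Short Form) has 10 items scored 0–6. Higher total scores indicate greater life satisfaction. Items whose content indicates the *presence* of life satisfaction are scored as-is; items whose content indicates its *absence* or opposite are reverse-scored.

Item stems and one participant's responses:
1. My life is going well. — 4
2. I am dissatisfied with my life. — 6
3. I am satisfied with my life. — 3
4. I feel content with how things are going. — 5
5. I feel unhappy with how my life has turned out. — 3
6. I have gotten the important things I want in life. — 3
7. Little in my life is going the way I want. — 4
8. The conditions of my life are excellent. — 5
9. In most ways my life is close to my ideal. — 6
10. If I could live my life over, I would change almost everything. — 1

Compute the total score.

Items 2, 5, 7, 10 describe the absence/opposite of life satisfaction → reverse-score.
reverse-coded value = 6 − response.
  item 1: 4
  item 2: 6 − 6 = 0
  item 3: 3
  item 4: 5
  item 5: 6 − 3 = 3
  item 6: 3
  item 7: 6 − 4 = 2
  item 8: 5
  item 9: 6
  item 10: 6 − 1 = 5
Total = 4 + 0 + 3 + 5 + 3 + 3 + 2 + 5 + 6 + 5 = 36

36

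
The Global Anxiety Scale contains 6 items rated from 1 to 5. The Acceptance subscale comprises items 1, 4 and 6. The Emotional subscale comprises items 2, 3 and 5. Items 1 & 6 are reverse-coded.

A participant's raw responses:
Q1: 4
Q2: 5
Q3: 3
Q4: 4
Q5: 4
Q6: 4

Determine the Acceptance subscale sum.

8

Acceptance items: 1, 4, 6.
Of these, items 1 & 6 are reverse-coded; on a 1–5 scale, reversed = 6 − raw.
  item 1: 6 − 4 = 2
  item 4: 4
  item 6: 6 − 4 = 2
Sum = 2 + 4 + 2 = 8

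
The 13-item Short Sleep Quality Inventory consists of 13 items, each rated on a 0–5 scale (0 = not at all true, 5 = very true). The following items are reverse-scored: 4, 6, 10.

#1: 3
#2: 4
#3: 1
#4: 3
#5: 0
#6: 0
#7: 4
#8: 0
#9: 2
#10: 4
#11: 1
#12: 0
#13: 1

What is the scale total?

Reverse-coded items (reversed = (0+5) − raw = 5 − raw):
  item 4: 5 − 3 = 2
  item 6: 5 − 0 = 5
  item 10: 5 − 4 = 1
Scored items: 3, 4, 1, 2, 0, 5, 4, 0, 2, 1, 1, 0, 1
Total = 3 + 4 + 1 + 2 + 0 + 5 + 4 + 0 + 2 + 1 + 1 + 0 + 1 = 24

24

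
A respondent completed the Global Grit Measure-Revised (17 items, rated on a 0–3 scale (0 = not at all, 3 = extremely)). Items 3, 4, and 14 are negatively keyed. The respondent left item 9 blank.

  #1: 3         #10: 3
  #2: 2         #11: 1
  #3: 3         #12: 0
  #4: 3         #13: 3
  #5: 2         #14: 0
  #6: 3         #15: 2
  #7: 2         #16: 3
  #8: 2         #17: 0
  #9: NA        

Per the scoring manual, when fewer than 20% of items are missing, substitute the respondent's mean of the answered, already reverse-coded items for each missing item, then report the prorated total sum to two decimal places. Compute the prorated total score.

Reverse-coded (reversed = (0+3) − raw = 3 − raw):
  item 3: 3 − 3 = 0
  item 4: 3 − 3 = 0
  item 14: 3 − 0 = 3
Completed scored items (16 of 17): 3, 2, 0, 0, 2, 3, 2, 2, 3, 1, 0, 3, 3, 2, 3, 0; sum = 29.
Person mean = 29 / 16 ≈ 1.8125
Prorated total = (29 / 16) × 17 = 30.81 (to 2 dp)

30.81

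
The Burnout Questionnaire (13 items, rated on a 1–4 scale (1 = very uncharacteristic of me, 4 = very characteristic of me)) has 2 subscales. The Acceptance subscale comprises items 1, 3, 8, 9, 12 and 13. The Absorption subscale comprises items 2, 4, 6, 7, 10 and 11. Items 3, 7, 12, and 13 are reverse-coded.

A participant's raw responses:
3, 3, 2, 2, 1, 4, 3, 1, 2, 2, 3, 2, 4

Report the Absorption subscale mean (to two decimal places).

2.67

Absorption items: 2, 4, 6, 7, 10, 11.
Of these, item 7 is reverse-coded; reversed = (1+4) − raw = 5 − raw.
  item 2: 3
  item 4: 2
  item 6: 4
  item 7: 5 − 3 = 2
  item 10: 2
  item 11: 3
Sum = 3 + 2 + 4 + 2 + 2 + 3 = 16
Mean = 16 / 6 = 2.67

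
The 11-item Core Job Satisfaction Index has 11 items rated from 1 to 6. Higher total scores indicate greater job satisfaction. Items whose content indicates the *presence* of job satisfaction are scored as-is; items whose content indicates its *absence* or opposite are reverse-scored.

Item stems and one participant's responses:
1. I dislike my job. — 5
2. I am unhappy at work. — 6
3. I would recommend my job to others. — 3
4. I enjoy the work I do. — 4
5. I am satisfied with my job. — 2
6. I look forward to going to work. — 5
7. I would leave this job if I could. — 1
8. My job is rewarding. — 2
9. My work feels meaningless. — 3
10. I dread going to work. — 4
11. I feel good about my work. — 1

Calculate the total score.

33

Items 1, 2, 7, 9, 10 describe the absence/opposite of job satisfaction → reverse-score.
on a 1–6 scale, reversed = 7 − raw.
  item 1: 7 − 5 = 2
  item 2: 7 − 6 = 1
  item 3: 3
  item 4: 4
  item 5: 2
  item 6: 5
  item 7: 7 − 1 = 6
  item 8: 2
  item 9: 7 − 3 = 4
  item 10: 7 − 4 = 3
  item 11: 1
Total = 2 + 1 + 3 + 4 + 2 + 5 + 6 + 2 + 4 + 3 + 1 = 33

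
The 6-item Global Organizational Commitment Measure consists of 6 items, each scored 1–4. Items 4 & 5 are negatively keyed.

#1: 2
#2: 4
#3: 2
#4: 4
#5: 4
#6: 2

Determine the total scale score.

12

Apply reverse scoring (reversed = (1+4) − raw = 5 − raw):
  item 4: 5 − 4 = 1
  item 5: 5 − 4 = 1
After reverse-coding: 2, 4, 2, 1, 1, 2
Total = 2 + 4 + 2 + 1 + 1 + 2 = 12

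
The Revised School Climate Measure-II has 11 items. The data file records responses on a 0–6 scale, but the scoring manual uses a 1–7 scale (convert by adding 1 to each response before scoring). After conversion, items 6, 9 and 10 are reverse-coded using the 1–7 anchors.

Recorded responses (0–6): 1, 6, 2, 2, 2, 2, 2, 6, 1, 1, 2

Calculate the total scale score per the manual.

48

Convert to 1–7: 2, 7, 3, 3, 3, 3, 3, 7, 2, 2, 3
Reverse-coded (reverse-coded value = 8 − response):
  item 6: 8 − 3 = 5
  item 9: 8 − 2 = 6
  item 10: 8 − 2 = 6
Scored: 2, 7, 3, 3, 3, 5, 3, 7, 6, 6, 3
Total = 48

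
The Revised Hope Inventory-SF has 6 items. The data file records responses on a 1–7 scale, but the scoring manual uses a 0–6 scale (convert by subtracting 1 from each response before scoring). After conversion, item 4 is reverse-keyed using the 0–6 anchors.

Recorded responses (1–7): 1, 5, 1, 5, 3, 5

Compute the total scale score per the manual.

Convert to 0–6: 0, 4, 0, 4, 2, 4
Reverse-coded (on a 0–6 scale, reversed = 6 − raw):
  item 4: 6 − 4 = 2
Scored: 0, 4, 0, 2, 2, 4
Total = 12

12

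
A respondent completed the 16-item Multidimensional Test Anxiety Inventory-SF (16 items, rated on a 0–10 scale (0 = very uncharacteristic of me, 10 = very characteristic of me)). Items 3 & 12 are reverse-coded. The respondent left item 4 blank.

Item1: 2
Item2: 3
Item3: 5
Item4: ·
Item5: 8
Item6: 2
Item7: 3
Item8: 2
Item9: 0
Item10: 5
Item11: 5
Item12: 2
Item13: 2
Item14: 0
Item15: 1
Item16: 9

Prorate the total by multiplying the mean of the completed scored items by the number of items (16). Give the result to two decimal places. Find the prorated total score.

Reverse-coded (reversed = (0+10) − raw = 10 − raw):
  item 3: 10 − 5 = 5
  item 12: 10 − 2 = 8
Completed scored items (15 of 16): 2, 3, 5, 8, 2, 3, 2, 0, 5, 5, 8, 2, 0, 1, 9; sum = 55.
Person mean = 55 / 15 ≈ 3.6667
Prorated total = (55 / 15) × 16 = 58.67 (to 2 dp)

58.67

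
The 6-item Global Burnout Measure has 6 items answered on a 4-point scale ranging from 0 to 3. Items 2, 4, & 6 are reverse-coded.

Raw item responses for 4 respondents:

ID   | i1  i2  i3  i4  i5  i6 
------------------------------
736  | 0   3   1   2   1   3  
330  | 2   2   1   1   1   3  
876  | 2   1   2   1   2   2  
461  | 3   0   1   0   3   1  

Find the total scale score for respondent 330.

7

Respondent 330 raw: 2, 2, 1, 1, 1, 3.
Reverse-coded (reverse-coded value = 3 − response):
  item 1: 2
  item 2: 3 − 2 = 1
  item 3: 1
  item 4: 3 − 1 = 2
  item 5: 1
  item 6: 3 − 3 = 0
Sum = 2 + 1 + 1 + 2 + 1 + 0 = 7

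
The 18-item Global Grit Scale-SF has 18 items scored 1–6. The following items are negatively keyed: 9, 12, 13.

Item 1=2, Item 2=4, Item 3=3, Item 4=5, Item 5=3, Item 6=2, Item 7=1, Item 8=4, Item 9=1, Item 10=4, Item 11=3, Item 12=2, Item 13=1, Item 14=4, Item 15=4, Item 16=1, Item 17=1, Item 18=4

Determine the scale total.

Reversing items 9, 12, and 13 with 7 − raw:
Total = 2 + 4 + 3 + 5 + 3 + 2 + 1 + 4 + (7−1) + 4 + 3 + (7−2) + (7−1) + 4 + 4 + 1 + 1 + 4
      = 2 + 4 + 3 + 5 + 3 + 2 + 1 + 4 + 6 + 4 + 3 + 5 + 6 + 4 + 4 + 1 + 1 + 4 = 62

62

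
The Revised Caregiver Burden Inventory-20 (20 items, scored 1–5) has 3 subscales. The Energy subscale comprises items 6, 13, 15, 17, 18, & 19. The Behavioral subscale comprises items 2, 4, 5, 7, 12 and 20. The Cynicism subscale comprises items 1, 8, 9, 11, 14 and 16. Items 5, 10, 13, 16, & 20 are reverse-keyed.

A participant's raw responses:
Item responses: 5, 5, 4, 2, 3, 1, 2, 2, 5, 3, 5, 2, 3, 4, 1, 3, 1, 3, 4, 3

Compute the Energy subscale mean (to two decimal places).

Energy items: 6, 13, 15, 17, 18, 19.
Of these, item 13 is reverse-keyed; reversed = (1+5) − raw = 6 − raw.
  item 6: 1
  item 13: 6 − 3 = 3
  item 15: 1
  item 17: 1
  item 18: 3
  item 19: 4
Sum = 1 + 3 + 1 + 1 + 3 + 4 = 13
Mean = 13 / 6 = 2.17

2.17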